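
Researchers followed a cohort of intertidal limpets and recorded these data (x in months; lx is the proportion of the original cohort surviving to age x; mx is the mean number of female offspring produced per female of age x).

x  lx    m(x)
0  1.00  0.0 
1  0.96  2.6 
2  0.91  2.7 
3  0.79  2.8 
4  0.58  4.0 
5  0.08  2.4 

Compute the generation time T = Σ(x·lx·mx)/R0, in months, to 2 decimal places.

2.51

lx·mx: 0, 2.496, 2.457, 2.212, 2.32, 0.192 → R0 = 9.677
x·lx·mx: 0, 2.496, 4.914, 6.636, 9.28, 0.96 → Σ = 24.286
T = 24.286 / 9.677 = 2.509662… → 2.51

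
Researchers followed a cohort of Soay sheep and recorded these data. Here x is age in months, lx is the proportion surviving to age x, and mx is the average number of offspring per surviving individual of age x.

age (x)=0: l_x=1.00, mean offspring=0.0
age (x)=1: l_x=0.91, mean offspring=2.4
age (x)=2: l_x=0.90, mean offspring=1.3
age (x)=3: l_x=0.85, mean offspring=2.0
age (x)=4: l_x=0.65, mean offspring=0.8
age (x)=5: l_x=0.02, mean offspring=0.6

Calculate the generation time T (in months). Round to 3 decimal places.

lx·mx: 0, 2.184, 1.17, 1.7, 0.52, 0.012 → R0 = 5.586
x·lx·mx: 0, 2.184, 2.34, 5.1, 2.08, 0.06 → Σ = 11.764
T = 11.764 / 5.586 = 2.105979… → 2.106

2.106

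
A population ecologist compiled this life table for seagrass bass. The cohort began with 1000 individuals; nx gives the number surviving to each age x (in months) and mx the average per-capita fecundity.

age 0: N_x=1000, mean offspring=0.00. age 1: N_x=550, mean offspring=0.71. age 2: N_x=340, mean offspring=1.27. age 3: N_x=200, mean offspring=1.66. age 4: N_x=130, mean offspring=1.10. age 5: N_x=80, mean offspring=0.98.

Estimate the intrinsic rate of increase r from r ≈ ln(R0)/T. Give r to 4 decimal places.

0.1365

lx = nx/n0 = nx/1000: 1, 0.55, 0.34, 0.2, 0.13, 0.08
R0 = Σ lx·mx = 0 + 0.3905 + 0.4318 + 0.332 + 0.143 + 0.0784 = 1.3757
Σ x·lx·mx = 3.2141; T = 3.2141/1.3757 = 2.33634…
r ≈ ln(R0)/T = ln(1.3757)/2.33634… = 0.136523… → 0.1365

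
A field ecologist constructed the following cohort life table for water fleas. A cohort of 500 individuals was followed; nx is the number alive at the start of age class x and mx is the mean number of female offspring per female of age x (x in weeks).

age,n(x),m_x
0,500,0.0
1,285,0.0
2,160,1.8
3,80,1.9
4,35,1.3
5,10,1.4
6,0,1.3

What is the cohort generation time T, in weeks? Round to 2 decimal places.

2.57

lx = nx/n0 = nx/500: 1, 0.57, 0.32, 0.16, 0.07, 0.02, 0
lx·mx: 0, 0, 0.576, 0.304, 0.091, 0.028, 0 → R0 = 0.999
x·lx·mx: 0, 0, 1.152, 0.912, 0.364, 0.14, 0 → Σ = 2.568
T = 2.568 / 0.999 = 2.570571… → 2.57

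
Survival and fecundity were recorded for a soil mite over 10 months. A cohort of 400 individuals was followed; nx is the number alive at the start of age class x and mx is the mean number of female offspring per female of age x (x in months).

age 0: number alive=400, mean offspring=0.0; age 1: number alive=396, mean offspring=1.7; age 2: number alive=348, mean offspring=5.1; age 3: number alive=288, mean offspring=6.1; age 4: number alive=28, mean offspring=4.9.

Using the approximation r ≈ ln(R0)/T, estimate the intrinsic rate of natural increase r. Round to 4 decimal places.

1.0311

lx = nx/n0 = nx/400: 1, 0.99, 0.87, 0.72, 0.07
R0 = Σ lx·mx = 0 + 1.683 + 4.437 + 4.392 + 0.343 = 10.855
Σ x·lx·mx = 25.105; T = 25.105/10.855 = 2.31276…
r ≈ ln(R0)/T = ln(10.855)/2.31276… = 1.031074… → 1.0311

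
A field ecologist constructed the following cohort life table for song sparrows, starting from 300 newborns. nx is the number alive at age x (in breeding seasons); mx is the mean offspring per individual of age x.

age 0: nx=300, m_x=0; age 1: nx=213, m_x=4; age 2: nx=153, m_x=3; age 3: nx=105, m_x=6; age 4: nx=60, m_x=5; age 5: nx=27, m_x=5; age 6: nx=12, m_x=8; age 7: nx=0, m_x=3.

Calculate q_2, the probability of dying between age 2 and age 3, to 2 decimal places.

0.31

lx = nx/n0 = nx/300: 1, 0.71, 0.51, 0.35, 0.2, 0.09, 0.04, 0
q_2 = (l_2 − l_3) / l_2 = (0.51 − 0.35) / 0.51
     = 0.16 / 0.51 = 0.313725… → 0.31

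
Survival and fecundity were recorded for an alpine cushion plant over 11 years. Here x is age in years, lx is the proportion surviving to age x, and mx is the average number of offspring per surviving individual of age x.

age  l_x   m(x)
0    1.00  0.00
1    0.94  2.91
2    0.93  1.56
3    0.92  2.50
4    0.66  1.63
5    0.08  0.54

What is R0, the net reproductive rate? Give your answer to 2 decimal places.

7.61

lx·mx by age: 0, 2.7354, 1.4508, 2.3, 1.0758, 0.0432
R0 = Σ lx·mx = 7.6052 → 7.61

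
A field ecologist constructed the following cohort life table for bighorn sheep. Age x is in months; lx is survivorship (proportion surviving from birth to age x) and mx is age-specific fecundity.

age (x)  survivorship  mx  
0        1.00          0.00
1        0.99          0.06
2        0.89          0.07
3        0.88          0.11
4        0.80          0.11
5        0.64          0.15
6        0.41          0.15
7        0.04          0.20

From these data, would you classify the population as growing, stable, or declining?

R0 = Σ lx·mx = 0 + 0.0594 + 0.0623 + 0.0968 + 0.088 + 0.096 + 0.0615 + 0.008 = 0.472
R0 < 1, so the population is declining.

declining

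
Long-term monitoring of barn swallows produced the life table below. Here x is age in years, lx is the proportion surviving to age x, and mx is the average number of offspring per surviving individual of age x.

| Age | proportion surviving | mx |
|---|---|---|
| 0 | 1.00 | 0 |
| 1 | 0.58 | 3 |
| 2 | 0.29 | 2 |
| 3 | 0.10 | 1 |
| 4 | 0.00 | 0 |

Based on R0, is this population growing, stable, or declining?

R0 = Σ lx·mx = 0 + 1.74 + 0.58 + 0.1 + 0 = 2.42
R0 > 1, so the population is growing.

growing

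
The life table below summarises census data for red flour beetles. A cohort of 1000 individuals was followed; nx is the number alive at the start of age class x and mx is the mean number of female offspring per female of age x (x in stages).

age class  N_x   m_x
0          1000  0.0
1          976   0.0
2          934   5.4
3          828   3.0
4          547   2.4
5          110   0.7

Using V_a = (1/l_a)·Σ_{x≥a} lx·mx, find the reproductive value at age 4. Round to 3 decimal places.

lx = nx/n0 = nx/1000: 1, 0.976, 0.934, 0.828, 0.547, 0.11
lx·mx for x ≥ 4: 1.3128, 0.077 → sum = 1.3898
V_4 = 1.3898 / l_4 = 1.3898 / 0.547 = 2.540768… → 2.541

2.541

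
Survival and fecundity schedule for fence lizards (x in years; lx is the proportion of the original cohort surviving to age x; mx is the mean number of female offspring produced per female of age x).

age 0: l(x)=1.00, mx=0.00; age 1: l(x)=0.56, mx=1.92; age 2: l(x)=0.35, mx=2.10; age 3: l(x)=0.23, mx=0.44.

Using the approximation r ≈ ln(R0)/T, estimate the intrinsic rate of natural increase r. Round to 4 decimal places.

R0 = Σ lx·mx = 0 + 1.0752 + 0.735 + 0.1012 = 1.9114
Σ x·lx·mx = 2.8488; T = 2.8488/1.9114 = 1.49043…
r ≈ ln(R0)/T = ln(1.9114)/1.49043… = 0.434665… → 0.4347

0.4347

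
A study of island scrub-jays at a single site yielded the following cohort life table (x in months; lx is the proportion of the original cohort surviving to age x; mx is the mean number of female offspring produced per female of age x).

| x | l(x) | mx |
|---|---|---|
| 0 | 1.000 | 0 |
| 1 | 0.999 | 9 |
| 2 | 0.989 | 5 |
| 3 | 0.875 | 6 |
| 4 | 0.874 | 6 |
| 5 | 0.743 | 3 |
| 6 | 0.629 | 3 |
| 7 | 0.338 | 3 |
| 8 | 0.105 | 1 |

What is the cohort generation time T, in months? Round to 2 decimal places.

lx·mx: 0, 8.991, 4.945, 5.25, 5.244, 2.229, 1.887, 1.014, 0.105 → R0 = 29.665
x·lx·mx: 0, 8.991, 9.89, 15.75, 20.976, 11.145, 11.322, 7.098, 0.84 → Σ = 86.012
T = 86.012 / 29.665 = 2.899444… → 2.90

2.90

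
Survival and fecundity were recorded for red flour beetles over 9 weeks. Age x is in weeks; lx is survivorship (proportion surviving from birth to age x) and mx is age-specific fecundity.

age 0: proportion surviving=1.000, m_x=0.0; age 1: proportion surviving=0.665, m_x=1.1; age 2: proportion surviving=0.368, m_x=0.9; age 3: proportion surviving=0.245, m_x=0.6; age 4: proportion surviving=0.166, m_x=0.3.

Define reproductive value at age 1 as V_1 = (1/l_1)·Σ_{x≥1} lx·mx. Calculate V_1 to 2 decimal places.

1.89

lx·mx for x ≥ 1: 0.7315, 0.3312, 0.147, 0.0498 → sum = 1.2595
V_1 = 1.2595 / l_1 = 1.2595 / 0.665 = 1.893985… → 1.89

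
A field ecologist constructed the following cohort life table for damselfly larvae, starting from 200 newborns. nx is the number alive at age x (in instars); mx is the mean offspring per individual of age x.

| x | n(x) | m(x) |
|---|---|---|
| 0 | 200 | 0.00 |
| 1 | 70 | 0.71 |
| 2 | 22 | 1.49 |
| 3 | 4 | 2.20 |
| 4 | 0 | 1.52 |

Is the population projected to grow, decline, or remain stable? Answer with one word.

lx = nx/n0 = nx/200: 1, 0.35, 0.11, 0.02, 0
R0 = Σ lx·mx = 0 + 0.2485 + 0.1639 + 0.044 + 0 = 0.4564
R0 < 1, so the population is declining.

declining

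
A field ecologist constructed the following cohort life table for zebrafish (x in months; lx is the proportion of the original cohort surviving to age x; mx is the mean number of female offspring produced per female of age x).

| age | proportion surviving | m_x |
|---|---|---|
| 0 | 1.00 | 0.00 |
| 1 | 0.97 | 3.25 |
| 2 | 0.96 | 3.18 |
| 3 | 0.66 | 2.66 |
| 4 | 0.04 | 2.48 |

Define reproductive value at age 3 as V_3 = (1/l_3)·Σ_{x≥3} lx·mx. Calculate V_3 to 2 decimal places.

2.81

lx·mx for x ≥ 3: 1.7556, 0.0992 → sum = 1.8548
V_3 = 1.8548 / l_3 = 1.8548 / 0.66 = 2.810303… → 2.81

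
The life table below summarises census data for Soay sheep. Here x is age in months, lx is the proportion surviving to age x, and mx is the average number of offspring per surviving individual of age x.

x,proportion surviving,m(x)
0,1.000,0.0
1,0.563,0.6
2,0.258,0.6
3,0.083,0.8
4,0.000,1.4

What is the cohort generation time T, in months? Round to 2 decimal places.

1.51

lx·mx: 0, 0.3378, 0.1548, 0.0664, 0 → R0 = 0.559
x·lx·mx: 0, 0.3378, 0.3096, 0.1992, 0 → Σ = 0.8466
T = 0.8466 / 0.559 = 1.51449… → 1.51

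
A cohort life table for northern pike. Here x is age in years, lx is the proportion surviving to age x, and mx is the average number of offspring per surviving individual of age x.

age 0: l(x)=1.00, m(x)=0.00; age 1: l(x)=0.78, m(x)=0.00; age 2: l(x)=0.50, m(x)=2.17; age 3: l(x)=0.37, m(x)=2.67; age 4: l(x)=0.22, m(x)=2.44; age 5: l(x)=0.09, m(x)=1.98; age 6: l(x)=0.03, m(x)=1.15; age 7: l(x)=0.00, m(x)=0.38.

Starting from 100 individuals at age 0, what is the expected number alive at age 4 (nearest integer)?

22

Expected survivors = N0 · l_4 = 100 × 0.22 = 22 → 22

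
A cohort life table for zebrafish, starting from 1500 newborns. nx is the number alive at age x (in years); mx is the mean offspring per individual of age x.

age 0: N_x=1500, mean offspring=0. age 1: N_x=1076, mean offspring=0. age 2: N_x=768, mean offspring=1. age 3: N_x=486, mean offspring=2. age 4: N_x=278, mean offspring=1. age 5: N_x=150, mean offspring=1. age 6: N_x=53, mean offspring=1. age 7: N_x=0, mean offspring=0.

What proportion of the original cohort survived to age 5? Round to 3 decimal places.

l_5 = n_5/n_0 = 150/1500 = 0.1 → 0.100

0.100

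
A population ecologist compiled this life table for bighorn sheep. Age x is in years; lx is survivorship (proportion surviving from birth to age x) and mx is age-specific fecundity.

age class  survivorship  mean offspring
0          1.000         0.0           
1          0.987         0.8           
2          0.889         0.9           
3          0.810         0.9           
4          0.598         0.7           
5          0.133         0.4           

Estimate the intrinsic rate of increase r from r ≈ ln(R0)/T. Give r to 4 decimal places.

0.4394

R0 = Σ lx·mx = 0 + 0.7896 + 0.8001 + 0.729 + 0.4186 + 0.0532 = 2.7905
Σ x·lx·mx = 6.5172; T = 6.5172/2.7905 = 2.3355…
r ≈ ln(R0)/T = ln(2.7905)/2.3355… = 0.439402… → 0.4394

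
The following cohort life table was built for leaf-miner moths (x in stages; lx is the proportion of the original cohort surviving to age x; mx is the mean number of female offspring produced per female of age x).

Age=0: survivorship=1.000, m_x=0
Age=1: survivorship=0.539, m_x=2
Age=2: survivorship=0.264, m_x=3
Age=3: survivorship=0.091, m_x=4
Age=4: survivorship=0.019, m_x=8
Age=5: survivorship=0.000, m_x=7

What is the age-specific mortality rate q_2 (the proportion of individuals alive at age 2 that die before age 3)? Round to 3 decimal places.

q_2 = (l_2 − l_3) / l_2 = (0.264 − 0.091) / 0.264
     = 0.173 / 0.264 = 0.655303… → 0.655

0.655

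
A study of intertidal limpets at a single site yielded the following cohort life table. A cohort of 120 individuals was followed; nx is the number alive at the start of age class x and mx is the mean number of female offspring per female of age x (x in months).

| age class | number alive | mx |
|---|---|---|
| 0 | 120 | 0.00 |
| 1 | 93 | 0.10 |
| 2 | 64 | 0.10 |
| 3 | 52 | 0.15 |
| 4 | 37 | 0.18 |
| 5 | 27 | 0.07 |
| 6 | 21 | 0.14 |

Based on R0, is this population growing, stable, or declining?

declining

lx = nx/n0 = nx/120: 1, 0.775, 0.53333…, 0.43333…, 0.30833…, 0.225, 0.175
R0 = Σ lx·mx = 0 + 0.0775 + 0.053333… + 0.065… + 0.0555… + 0.01575 + 0.0245 = 0.291583…
R0 < 1, so the population is declining.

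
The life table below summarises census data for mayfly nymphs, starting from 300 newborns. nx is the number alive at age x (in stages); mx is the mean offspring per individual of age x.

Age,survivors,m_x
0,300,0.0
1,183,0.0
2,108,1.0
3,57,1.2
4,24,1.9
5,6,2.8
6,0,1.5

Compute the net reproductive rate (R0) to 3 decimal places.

0.796

lx = nx/n0 = nx/300: 1, 0.61, 0.36, 0.19, 0.08, 0.02, 0
lx·mx by age: 0, 0, 0.36, 0.228, 0.152, 0.056, 0
R0 = Σ lx·mx = 0.796 → 0.796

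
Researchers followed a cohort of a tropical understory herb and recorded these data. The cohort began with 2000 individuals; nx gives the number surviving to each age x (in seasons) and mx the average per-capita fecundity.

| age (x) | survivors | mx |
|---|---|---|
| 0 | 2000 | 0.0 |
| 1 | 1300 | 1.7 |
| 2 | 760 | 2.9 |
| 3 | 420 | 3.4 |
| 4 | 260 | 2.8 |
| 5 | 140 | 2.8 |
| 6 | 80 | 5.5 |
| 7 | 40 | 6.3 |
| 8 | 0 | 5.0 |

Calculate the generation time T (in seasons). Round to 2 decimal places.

lx = nx/n0 = nx/2000: 1, 0.65, 0.38, 0.21, 0.13, 0.07, 0.04, 0.02, 0
lx·mx: 0, 1.105, 1.102, 0.714, 0.364, 0.196, 0.22, 0.126, 0 → R0 = 3.827
x·lx·mx: 0, 1.105, 2.204, 2.142, 1.456, 0.98, 1.32, 0.882, 0 → Σ = 10.089
T = 10.089 / 3.827 = 2.636269… → 2.64

2.64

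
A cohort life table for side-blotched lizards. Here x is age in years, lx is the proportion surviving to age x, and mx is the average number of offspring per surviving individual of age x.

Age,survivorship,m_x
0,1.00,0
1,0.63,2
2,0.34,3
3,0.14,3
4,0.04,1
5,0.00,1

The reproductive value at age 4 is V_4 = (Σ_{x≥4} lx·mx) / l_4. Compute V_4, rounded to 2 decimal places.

1.00

lx·mx for x ≥ 4: 0.04, 0 → sum = 0.04
V_4 = 0.04 / l_4 = 0.04 / 0.04 = 1 → 1.00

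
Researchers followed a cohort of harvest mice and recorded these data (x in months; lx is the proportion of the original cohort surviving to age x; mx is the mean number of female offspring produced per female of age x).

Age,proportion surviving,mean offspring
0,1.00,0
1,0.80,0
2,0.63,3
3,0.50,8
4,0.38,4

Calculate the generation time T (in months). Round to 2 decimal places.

lx·mx: 0, 0, 1.89, 4, 1.52 → R0 = 7.41
x·lx·mx: 0, 0, 3.78, 12, 6.08 → Σ = 21.86
T = 21.86 / 7.41 = 2.950067… → 2.95

2.95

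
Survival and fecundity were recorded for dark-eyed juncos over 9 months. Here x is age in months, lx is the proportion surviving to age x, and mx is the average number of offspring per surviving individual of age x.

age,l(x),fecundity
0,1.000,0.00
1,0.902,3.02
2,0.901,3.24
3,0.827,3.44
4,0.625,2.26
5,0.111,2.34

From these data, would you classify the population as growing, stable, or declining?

R0 = Σ lx·mx = 0 + 2.72404 + 2.91924 + 2.84488 + 1.4125 + 0.25974 = 10.1604
R0 > 1, so the population is growing.

growing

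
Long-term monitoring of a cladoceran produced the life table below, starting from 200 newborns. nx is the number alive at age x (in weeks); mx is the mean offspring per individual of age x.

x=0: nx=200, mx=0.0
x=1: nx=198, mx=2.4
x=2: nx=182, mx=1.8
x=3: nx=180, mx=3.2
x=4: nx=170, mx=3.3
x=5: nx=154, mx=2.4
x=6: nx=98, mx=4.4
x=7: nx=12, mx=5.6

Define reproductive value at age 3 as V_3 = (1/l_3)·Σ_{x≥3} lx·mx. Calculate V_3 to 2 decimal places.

lx = nx/n0 = nx/200: 1, 0.99, 0.91, 0.9, 0.85, 0.77, 0.49, 0.06
lx·mx for x ≥ 3: 2.88, 2.805, 1.848, 2.156, 0.336 → sum = 10.025
V_3 = 10.025 / l_3 = 10.025 / 0.9 = 11.138889… → 11.14

11.14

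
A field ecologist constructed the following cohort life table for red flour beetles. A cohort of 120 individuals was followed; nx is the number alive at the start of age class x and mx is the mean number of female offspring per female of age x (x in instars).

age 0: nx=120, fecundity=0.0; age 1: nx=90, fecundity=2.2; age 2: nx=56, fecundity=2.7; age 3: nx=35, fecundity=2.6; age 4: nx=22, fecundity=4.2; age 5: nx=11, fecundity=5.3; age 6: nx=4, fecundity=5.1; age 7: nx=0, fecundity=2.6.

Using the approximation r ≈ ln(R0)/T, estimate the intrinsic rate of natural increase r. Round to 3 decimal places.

0.639

lx = nx/n0 = nx/120: 1, 0.75, 0.46667…, 0.29167…, 0.18333…, 0.09167…, 0.03333…, 0
R0 = Σ lx·mx = 0 + 1.65 + 1.26… + 0.75833… + 0.77… + 0.48583… + 0.17… + 0 = 5.094167…
Σ x·lx·mx = 12.974167…; T = 12.974167…/5.094167… = 2.54687…
r ≈ ln(R0)/T = ln(5.094167…)/2.54687… = 0.63925… → 0.639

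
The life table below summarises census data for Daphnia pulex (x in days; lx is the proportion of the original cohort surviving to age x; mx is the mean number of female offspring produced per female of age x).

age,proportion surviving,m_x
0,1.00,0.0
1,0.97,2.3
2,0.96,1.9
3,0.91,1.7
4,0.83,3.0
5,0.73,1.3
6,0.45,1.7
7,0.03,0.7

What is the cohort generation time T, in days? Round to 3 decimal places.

3.049

lx·mx: 0, 2.231, 1.824, 1.547, 2.49, 0.949, 0.765, 0.021 → R0 = 9.827
x·lx·mx: 0, 2.231, 3.648, 4.641, 9.96, 4.745, 4.59, 0.147 → Σ = 29.962
T = 29.962 / 9.827 = 3.048947… → 3.049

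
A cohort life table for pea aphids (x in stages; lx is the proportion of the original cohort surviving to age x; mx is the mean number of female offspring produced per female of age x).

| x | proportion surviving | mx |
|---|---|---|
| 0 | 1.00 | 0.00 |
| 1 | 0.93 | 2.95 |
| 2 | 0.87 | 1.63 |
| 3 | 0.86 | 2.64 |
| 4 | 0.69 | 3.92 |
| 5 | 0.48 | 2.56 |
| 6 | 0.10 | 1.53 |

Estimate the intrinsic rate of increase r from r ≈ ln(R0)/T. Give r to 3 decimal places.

R0 = Σ lx·mx = 0 + 2.7435 + 1.4181 + 2.2704 + 2.7048 + 1.2288 + 0.153 = 10.5186
Σ x·lx·mx = 30.2721; T = 30.2721/10.5186 = 2.87796…
r ≈ ln(R0)/T = ln(10.5186)/2.87796… = 0.81764… → 0.818

0.818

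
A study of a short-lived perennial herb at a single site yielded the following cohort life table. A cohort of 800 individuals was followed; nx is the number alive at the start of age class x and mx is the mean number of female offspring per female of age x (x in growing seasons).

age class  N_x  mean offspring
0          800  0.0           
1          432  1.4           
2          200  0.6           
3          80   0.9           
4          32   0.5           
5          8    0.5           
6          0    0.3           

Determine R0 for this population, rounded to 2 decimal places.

1.02

lx = nx/n0 = nx/800: 1, 0.54, 0.25, 0.1, 0.04, 0.01, 0
lx·mx by age: 0, 0.756, 0.15, 0.09, 0.02, 0.005, 0
R0 = Σ lx·mx = 1.021 → 1.02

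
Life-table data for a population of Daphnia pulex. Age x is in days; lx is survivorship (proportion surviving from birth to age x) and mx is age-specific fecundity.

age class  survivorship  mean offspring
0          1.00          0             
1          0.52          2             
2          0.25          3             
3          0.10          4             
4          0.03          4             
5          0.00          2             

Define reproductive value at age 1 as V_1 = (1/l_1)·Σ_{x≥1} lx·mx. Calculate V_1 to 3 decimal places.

4.442

lx·mx for x ≥ 1: 1.04, 0.75, 0.4, 0.12, 0 → sum = 2.31
V_1 = 2.31 / l_1 = 2.31 / 0.52 = 4.442308… → 4.442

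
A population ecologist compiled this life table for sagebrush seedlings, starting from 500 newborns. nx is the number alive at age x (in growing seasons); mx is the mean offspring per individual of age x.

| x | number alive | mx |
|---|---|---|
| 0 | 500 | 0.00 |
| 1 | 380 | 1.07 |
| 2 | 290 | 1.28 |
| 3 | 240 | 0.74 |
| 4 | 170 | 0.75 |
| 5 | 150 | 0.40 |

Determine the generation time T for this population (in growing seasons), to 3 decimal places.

lx = nx/n0 = nx/500: 1, 0.76, 0.58, 0.48, 0.34, 0.3
lx·mx: 0, 0.8132, 0.7424, 0.3552, 0.255, 0.12 → R0 = 2.2858
x·lx·mx: 0, 0.8132, 1.4848, 1.0656, 1.02, 0.6 → Σ = 4.9836
T = 4.9836 / 2.2858 = 2.180243… → 2.180

2.180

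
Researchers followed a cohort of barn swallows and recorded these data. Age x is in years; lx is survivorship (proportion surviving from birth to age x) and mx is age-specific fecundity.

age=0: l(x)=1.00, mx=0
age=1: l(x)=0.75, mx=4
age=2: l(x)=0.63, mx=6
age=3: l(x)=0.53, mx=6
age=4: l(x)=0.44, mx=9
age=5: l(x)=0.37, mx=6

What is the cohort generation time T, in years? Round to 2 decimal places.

lx·mx: 0, 3, 3.78, 3.18, 3.96, 2.22 → R0 = 16.14
x·lx·mx: 0, 3, 7.56, 9.54, 15.84, 11.1 → Σ = 47.04
T = 47.04 / 16.14 = 2.914498… → 2.91

2.91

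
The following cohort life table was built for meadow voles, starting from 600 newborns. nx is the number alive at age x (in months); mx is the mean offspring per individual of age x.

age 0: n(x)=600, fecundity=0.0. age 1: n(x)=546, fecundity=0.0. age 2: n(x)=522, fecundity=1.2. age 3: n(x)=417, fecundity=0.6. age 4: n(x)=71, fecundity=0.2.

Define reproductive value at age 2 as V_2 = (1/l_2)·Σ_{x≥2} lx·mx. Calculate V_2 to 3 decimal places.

1.707

lx = nx/n0 = nx/600: 1, 0.91, 0.87, 0.695, 0.11833…
lx·mx for x ≥ 2: 1.044, 0.417, 0.023667… → sum = 1.484667…
V_2 = 1.484667… / l_2 = 1.484667… / 0.87 = 1.706513… → 1.707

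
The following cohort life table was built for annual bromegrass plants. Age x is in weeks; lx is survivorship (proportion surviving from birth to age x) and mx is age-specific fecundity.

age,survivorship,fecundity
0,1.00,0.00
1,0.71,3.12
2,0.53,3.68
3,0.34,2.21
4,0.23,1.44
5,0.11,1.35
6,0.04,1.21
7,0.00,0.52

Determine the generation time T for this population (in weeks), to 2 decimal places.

lx·mx: 0, 2.2152, 1.9504, 0.7514, 0.3312, 0.1485, 0.0484, 0 → R0 = 5.4451
x·lx·mx: 0, 2.2152, 3.9008, 2.2542, 1.3248, 0.7425, 0.2904, 0 → Σ = 10.7279
T = 10.7279 / 5.4451 = 1.970193… → 1.97

1.97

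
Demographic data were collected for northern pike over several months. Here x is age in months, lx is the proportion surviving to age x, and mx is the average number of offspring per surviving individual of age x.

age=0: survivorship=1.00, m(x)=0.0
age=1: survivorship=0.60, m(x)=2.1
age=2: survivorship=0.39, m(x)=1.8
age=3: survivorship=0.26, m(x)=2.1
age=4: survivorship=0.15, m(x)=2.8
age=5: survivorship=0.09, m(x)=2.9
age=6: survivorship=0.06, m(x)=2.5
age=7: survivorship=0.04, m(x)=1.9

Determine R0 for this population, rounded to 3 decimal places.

lx·mx by age: 0, 1.26, 0.702, 0.546, 0.42, 0.261, 0.15, 0.076
R0 = Σ lx·mx = 3.415 → 3.415

3.415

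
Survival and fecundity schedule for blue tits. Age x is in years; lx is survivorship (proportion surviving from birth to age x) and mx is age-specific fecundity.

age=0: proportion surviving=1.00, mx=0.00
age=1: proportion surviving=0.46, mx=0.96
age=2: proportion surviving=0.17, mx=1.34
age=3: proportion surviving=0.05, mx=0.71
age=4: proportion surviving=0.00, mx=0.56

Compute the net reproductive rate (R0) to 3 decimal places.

lx·mx by age: 0, 0.4416, 0.2278, 0.0355, 0
R0 = Σ lx·mx = 0.7049 → 0.705

0.705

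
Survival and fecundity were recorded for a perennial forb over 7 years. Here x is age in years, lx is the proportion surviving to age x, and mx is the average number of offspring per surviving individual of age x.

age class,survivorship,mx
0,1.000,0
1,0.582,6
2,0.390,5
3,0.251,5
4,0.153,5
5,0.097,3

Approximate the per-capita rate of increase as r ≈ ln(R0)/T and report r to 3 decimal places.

1.013

R0 = Σ lx·mx = 0 + 3.492 + 1.95 + 1.255 + 0.765 + 0.291 = 7.753
Σ x·lx·mx = 15.672; T = 15.672/7.753 = 2.02141…
r ≈ ln(R0)/T = ln(7.753)/2.02141… = 1.01319… → 1.013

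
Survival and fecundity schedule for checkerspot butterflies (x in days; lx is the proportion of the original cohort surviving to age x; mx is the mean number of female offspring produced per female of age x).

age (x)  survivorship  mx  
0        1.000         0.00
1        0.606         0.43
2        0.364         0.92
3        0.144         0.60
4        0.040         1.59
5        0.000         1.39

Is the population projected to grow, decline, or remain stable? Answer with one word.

R0 = Σ lx·mx = 0 + 0.26058 + 0.33488 + 0.0864 + 0.0636 + 0 = 0.74546
R0 < 1, so the population is declining.

declining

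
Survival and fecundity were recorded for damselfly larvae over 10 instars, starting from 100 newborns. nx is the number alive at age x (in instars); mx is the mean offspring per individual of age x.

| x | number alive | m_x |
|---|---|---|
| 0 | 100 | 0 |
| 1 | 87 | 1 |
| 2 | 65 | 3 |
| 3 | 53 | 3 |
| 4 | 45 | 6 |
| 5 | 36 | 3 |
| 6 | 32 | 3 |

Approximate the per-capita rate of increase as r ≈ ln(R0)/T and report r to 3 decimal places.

0.643

lx = nx/n0 = nx/100: 1, 0.87, 0.65, 0.53, 0.45, 0.36, 0.32
R0 = Σ lx·mx = 0 + 0.87 + 1.95 + 1.59 + 2.7 + 1.08 + 0.96 = 9.15
Σ x·lx·mx = 31.5; T = 31.5/9.15 = 3.44262…
r ≈ ln(R0)/T = ln(9.15)/3.44262… = 0.64304… → 0.643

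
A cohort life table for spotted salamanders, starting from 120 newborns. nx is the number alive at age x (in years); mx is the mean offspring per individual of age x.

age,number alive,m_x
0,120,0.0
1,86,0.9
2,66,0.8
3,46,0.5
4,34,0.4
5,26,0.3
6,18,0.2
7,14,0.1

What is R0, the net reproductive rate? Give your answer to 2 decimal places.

1.50

lx = nx/n0 = nx/120: 1, 0.71667…, 0.55, 0.38333…, 0.28333…, 0.21667…, 0.15, 0.11667…
lx·mx by age: 0, 0.645…, 0.44, 0.191667…, 0.113333…, 0.065…, 0.03, 0.011667…
R0 = Σ lx·mx = 1.496667… → 1.50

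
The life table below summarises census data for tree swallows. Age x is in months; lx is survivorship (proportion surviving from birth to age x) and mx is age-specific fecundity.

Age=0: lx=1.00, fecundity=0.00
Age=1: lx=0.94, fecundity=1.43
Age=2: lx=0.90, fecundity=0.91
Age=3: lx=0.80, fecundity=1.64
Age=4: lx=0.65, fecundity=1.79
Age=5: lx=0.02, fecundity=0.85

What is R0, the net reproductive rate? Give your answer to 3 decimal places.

lx·mx by age: 0, 1.3442, 0.819, 1.312, 1.1635, 0.017
R0 = Σ lx·mx = 4.6557 → 4.656

4.656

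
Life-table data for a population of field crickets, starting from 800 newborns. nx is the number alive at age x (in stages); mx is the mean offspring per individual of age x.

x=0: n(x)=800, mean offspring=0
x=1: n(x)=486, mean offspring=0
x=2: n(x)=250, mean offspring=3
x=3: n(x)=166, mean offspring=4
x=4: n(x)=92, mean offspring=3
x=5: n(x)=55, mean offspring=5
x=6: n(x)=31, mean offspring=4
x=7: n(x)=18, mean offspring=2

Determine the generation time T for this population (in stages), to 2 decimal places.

lx = nx/n0 = nx/800: 1, 0.6075, 0.3125, 0.2075, 0.115, 0.06875, 0.03875, 0.0225
lx·mx: 0, 0, 0.9375, 0.83, 0.345, 0.34375, 0.155, 0.045 → R0 = 2.65625
x·lx·mx: 0, 0, 1.875, 2.49, 1.38, 1.71875, 0.93, 0.315 → Σ = 8.70875
T = 8.70875 / 2.65625 = 3.278588… → 3.28

3.28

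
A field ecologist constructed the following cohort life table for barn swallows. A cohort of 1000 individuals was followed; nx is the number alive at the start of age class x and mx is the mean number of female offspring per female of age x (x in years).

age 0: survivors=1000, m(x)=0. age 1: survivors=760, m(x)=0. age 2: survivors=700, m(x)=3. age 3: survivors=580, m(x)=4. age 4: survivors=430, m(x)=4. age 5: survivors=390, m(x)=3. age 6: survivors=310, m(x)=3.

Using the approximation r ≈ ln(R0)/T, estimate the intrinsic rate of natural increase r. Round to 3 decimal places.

0.590

lx = nx/n0 = nx/1000: 1, 0.76, 0.7, 0.58, 0.43, 0.39, 0.31
R0 = Σ lx·mx = 0 + 0 + 2.1 + 2.32 + 1.72 + 1.17 + 0.93 = 8.24
Σ x·lx·mx = 29.47; T = 29.47/8.24 = 3.57646…
r ≈ ln(R0)/T = ln(8.24)/3.57646… = 0.58969… → 0.590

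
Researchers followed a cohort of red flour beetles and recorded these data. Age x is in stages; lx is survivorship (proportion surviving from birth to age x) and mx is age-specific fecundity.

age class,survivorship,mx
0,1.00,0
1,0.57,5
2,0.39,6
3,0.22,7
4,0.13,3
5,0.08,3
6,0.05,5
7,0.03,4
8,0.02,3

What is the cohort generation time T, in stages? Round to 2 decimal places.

2.28

lx·mx: 0, 2.85, 2.34, 1.54, 0.39, 0.24, 0.25, 0.12, 0.06 → R0 = 7.79
x·lx·mx: 0, 2.85, 4.68, 4.62, 1.56, 1.2, 1.5, 0.84, 0.48 → Σ = 17.73
T = 17.73 / 7.79 = 2.275995… → 2.28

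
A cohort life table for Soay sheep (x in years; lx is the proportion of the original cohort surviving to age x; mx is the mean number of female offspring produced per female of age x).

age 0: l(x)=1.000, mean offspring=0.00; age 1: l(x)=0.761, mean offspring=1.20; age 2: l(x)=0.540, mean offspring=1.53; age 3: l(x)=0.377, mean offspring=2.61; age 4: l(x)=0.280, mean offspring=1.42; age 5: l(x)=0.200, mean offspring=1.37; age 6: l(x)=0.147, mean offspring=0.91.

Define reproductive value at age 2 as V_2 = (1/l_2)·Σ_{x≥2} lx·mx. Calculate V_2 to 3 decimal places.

4.844

lx·mx for x ≥ 2: 0.8262, 0.98397, 0.3976, 0.274, 0.13377 → sum = 2.61554
V_2 = 2.61554 / l_2 = 2.61554 / 0.54 = 4.843593… → 4.844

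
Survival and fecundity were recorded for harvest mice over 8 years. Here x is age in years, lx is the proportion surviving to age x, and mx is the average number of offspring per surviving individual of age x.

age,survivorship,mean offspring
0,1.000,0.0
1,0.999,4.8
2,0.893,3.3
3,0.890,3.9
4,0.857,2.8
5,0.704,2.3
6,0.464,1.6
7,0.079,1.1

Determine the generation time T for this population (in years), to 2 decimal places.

2.73

lx·mx: 0, 4.7952, 2.9469, 3.471, 2.3996, 1.6192, 0.7424, 0.0869 → R0 = 16.0612
x·lx·mx: 0, 4.7952, 5.8938, 10.413, 9.5984, 8.096, 4.4544, 0.6083 → Σ = 43.8591
T = 43.8591 / 16.0612 = 2.730749… → 2.73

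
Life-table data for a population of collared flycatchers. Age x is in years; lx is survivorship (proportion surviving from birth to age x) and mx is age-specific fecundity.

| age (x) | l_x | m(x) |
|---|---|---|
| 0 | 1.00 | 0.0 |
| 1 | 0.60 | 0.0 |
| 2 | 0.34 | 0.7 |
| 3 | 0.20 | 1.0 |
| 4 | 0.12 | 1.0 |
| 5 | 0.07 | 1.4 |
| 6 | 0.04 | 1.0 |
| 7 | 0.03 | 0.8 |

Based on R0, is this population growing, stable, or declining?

declining

R0 = Σ lx·mx = 0 + 0 + 0.238 + 0.2 + 0.12 + 0.098 + 0.04 + 0.024 = 0.72
R0 < 1, so the population is declining.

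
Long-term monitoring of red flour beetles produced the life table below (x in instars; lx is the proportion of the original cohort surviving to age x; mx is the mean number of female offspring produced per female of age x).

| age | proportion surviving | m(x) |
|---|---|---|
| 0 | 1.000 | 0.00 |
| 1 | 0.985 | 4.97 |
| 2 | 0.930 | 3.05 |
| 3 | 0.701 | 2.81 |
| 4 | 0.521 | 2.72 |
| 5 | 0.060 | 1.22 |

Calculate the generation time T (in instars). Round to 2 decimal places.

lx·mx: 0, 4.89545, 2.8365, 1.96981, 1.41712, 0.0732 → R0 = 11.19208
x·lx·mx: 0, 4.89545, 5.673, 5.90943, 5.66848, 0.366 → Σ = 22.51236
T = 22.51236 / 11.19208 = 2.011455… → 2.01

2.01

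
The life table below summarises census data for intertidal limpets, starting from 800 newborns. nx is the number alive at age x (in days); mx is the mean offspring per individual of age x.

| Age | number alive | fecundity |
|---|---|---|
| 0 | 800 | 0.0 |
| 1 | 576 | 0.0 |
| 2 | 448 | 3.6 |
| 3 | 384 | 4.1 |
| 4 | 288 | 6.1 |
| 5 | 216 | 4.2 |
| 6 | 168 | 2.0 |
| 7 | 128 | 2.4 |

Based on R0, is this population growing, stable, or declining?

lx = nx/n0 = nx/800: 1, 0.72, 0.56, 0.48, 0.36, 0.27, 0.21, 0.16
R0 = Σ lx·mx = 0 + 0 + 2.016 + 1.968 + 2.196 + 1.134 + 0.42 + 0.384 = 8.118
R0 > 1, so the population is growing.

growing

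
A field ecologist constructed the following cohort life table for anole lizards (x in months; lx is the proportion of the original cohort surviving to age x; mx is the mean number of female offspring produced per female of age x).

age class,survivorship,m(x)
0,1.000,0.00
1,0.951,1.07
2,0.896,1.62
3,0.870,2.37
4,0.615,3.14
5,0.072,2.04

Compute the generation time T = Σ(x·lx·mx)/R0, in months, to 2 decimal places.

2.81

lx·mx: 0, 1.01757, 1.45152, 2.0619, 1.9311, 0.14688 → R0 = 6.60897
x·lx·mx: 0, 1.01757, 2.90304, 6.1857, 7.7244, 0.7344 → Σ = 18.56511
T = 18.56511 / 6.60897 = 2.809078… → 2.81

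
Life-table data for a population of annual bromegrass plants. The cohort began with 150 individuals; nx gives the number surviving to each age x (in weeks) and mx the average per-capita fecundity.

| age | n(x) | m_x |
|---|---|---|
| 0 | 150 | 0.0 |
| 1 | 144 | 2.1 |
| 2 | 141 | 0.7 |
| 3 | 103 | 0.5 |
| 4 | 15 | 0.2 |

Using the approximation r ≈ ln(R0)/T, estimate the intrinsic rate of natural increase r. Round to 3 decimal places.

lx = nx/n0 = nx/150: 1, 0.96, 0.94, 0.68667…, 0.1
R0 = Σ lx·mx = 0 + 2.016 + 0.658 + 0.34333… + 0.02 = 3.037333…
Σ x·lx·mx = 4.442…; T = 4.442…/3.037333… = 1.46247…
r ≈ ln(R0)/T = ln(3.037333…)/1.46247… = 0.75966… → 0.760

0.760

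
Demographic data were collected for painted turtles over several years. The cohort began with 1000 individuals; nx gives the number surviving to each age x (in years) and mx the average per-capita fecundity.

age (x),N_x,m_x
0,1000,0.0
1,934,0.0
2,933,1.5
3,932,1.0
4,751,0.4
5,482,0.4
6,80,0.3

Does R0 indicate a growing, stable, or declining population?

lx = nx/n0 = nx/1000: 1, 0.934, 0.933, 0.932, 0.751, 0.482, 0.08
R0 = Σ lx·mx = 0 + 0 + 1.3995 + 0.932 + 0.3004 + 0.1928 + 0.024 = 2.8487
R0 > 1, so the population is growing.

growing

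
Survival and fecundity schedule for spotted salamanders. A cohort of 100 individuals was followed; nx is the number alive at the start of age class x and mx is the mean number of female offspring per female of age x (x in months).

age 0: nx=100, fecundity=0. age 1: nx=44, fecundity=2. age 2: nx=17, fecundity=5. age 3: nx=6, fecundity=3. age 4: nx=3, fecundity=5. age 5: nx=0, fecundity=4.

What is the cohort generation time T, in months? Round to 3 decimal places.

1.806

lx = nx/n0 = nx/100: 1, 0.44, 0.17, 0.06, 0.03, 0
lx·mx: 0, 0.88, 0.85, 0.18, 0.15, 0 → R0 = 2.06
x·lx·mx: 0, 0.88, 1.7, 0.54, 0.6, 0 → Σ = 3.72
T = 3.72 / 2.06 = 1.805825… → 1.806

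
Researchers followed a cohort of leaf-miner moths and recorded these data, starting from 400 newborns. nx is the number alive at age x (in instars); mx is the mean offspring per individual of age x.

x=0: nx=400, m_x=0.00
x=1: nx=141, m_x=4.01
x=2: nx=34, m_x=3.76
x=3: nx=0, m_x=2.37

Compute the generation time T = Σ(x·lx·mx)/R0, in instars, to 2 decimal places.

lx = nx/n0 = nx/400: 1, 0.3525, 0.085, 0
lx·mx: 0, 1.413525, 0.3196, 0 → R0 = 1.733125
x·lx·mx: 0, 1.413525, 0.6392, 0 → Σ = 2.052725
T = 2.052725 / 1.733125 = 1.184407… → 1.18

1.18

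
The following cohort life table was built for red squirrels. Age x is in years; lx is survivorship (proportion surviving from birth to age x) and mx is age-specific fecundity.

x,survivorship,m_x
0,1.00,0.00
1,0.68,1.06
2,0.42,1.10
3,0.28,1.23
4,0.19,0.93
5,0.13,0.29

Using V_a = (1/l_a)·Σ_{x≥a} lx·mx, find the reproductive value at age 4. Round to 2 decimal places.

lx·mx for x ≥ 4: 0.1767, 0.0377 → sum = 0.2144
V_4 = 0.2144 / l_4 = 0.2144 / 0.19 = 1.128421… → 1.13

1.13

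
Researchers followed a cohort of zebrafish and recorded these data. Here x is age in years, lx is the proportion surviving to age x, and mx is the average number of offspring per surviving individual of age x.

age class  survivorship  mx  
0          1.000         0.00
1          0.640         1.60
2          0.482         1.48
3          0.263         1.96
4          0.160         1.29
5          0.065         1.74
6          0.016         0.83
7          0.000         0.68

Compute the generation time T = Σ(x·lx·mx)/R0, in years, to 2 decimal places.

2.11

lx·mx: 0, 1.024, 0.71336, 0.51548, 0.2064, 0.1131, 0.01328, 0 → R0 = 2.58562
x·lx·mx: 0, 1.024, 1.42672, 1.54644, 0.8256, 0.5655, 0.07968, 0 → Σ = 5.46794
T = 5.46794 / 2.58562 = 2.11475… → 2.11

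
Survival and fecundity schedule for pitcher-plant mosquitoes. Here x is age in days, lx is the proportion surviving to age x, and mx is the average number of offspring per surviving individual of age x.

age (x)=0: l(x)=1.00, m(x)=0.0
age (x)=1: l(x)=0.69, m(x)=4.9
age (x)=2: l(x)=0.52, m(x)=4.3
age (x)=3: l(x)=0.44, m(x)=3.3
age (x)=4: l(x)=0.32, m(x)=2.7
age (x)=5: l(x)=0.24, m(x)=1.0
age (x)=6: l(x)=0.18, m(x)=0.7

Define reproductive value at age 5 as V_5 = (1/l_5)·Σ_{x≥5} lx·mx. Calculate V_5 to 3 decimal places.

lx·mx for x ≥ 5: 0.24, 0.126 → sum = 0.366
V_5 = 0.366 / l_5 = 0.366 / 0.24 = 1.525 → 1.525

1.525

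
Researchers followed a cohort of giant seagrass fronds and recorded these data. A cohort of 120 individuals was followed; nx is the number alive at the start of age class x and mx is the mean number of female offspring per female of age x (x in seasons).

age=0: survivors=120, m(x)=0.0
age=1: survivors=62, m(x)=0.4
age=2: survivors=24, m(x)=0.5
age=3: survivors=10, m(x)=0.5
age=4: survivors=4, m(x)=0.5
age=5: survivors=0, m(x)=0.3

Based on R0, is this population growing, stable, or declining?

declining

lx = nx/n0 = nx/120: 1, 0.51667…, 0.2, 0.08333…, 0.03333…, 0
R0 = Σ lx·mx = 0 + 0.206667… + 0.1 + 0.041667… + 0.016667… + 0 = 0.365…
R0 < 1, so the population is declining.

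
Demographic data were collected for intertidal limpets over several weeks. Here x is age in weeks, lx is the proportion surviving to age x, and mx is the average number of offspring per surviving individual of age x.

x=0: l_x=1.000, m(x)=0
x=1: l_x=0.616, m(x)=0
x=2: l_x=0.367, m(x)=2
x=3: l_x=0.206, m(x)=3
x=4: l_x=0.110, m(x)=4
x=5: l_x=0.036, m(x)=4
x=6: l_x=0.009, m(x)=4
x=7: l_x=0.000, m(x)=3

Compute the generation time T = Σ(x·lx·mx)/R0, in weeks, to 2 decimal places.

3.05

lx·mx: 0, 0, 0.734, 0.618, 0.44, 0.144, 0.036, 0 → R0 = 1.972
x·lx·mx: 0, 0, 1.468, 1.854, 1.76, 0.72, 0.216, 0 → Σ = 6.018
T = 6.018 / 1.972 = 3.051724… → 3.05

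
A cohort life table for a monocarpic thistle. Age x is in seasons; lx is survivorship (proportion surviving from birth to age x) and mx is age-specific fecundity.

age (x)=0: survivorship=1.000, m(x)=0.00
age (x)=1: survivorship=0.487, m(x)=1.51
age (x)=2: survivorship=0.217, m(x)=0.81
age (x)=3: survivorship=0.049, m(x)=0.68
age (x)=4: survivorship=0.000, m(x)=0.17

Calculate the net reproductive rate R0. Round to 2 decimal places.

0.94

lx·mx by age: 0, 0.73537, 0.17577, 0.03332, 0
R0 = Σ lx·mx = 0.94446 → 0.94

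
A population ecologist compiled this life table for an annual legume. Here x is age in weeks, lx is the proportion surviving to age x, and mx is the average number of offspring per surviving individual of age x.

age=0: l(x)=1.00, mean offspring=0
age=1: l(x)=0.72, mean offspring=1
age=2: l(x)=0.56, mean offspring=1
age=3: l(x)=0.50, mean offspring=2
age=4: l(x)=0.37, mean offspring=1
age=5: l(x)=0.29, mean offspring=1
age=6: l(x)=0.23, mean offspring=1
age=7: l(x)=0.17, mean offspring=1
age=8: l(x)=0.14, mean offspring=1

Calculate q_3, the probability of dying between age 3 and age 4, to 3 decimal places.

q_3 = (l_3 − l_4) / l_3 = (0.5 − 0.37) / 0.5
     = 0.13 / 0.5 = 0.26 → 0.260

0.260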